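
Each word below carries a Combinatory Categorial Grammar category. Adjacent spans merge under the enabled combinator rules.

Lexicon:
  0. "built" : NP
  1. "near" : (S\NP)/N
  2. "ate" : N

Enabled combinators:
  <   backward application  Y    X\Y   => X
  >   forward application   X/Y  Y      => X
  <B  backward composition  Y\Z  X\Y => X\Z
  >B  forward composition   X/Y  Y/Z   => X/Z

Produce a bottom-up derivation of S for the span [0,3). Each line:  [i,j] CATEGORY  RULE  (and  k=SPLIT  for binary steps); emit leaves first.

[0,3] S   <
  [0,1] "built" : NP
  [1,3] S\NP   >
    [1,2] "near" : (S\NP)/N
    [2,3] "ate" : N

[0,1] NP  lex  "built"
[1,2] (S\NP)/N  lex  "near"
[2,3] N  lex  "ate"
[1,3] S\NP  >  k=2
[0,3] S  <  k=1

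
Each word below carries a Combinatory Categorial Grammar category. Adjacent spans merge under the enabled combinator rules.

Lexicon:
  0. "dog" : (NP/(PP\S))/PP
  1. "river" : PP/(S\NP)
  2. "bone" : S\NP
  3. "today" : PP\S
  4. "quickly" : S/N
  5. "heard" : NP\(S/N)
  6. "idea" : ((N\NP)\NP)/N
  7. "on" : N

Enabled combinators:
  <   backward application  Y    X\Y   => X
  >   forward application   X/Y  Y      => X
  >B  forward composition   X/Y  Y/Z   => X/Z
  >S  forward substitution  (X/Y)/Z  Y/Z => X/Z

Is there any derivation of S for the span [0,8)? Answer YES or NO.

NO

(NP/(PP\S))/PP PP/(S\NP) S\NP PP\S S/N NP\(S/N) ((N\NP)\NP)/N N
CKY chart[0,8] = {N}; S ∉ chart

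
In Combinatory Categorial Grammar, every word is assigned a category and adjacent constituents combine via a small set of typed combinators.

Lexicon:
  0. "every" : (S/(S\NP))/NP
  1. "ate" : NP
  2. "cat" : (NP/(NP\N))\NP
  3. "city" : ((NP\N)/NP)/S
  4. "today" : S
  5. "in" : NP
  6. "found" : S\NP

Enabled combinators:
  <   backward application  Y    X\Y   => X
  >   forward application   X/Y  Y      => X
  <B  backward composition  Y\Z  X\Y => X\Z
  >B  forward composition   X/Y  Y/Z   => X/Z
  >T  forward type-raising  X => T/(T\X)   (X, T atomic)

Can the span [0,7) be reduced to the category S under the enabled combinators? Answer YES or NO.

[0,7] S   >
  [0,6] S/(S\NP)   >
    [0,1] "every" : (S/(S\NP))/NP
    [1,6] NP   >
      [1,3] NP/(NP\N)   <
        [1,2] "ate" : NP
        [2,3] "cat" : (NP/(NP\N))\NP
      [3,6] NP\N   >
        [3,5] (NP\N)/NP   >
          [3,4] "city" : ((NP\N)/NP)/S
          [4,5] "today" : S
        [5,6] "in" : NP
  [6,7] "found" : S\NP

YES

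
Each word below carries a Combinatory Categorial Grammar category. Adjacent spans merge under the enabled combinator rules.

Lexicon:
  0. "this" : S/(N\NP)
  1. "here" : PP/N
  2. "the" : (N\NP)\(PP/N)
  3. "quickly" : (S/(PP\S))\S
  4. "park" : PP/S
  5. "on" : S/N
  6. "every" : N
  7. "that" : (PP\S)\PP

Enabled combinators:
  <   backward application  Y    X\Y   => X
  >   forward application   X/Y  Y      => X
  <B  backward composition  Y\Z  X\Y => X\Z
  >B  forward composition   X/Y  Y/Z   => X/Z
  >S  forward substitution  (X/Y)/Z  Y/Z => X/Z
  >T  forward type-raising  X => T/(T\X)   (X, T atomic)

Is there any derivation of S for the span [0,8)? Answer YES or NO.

YES

[0,8] S   >
  [0,4] S/(PP\S)   <
    [0,3] S   >
      [0,1] "this" : S/(N\NP)
      [1,3] N\NP   <
        [1,2] "here" : PP/N
        [2,3] "the" : (N\NP)\(PP/N)
    [3,4] "quickly" : (S/(PP\S))\S
  [4,8] PP\S   <
    [4,7] PP   >
      [4,5] "park" : PP/S
      [5,7] S   >
        [5,6] "on" : S/N
        [6,7] "every" : N
    [7,8] "that" : (PP\S)\PP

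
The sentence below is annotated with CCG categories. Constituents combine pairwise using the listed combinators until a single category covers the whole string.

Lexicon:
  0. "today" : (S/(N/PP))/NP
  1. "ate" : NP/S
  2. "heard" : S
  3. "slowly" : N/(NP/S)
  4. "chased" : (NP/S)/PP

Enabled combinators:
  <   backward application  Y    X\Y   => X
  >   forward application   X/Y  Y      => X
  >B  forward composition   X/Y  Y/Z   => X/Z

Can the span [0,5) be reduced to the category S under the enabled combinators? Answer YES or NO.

YES

[0,5] S   >
  [0,3] S/(N/PP)   >
    [0,1] "today" : (S/(N/PP))/NP
    [1,3] NP   >
      [1,2] "ate" : NP/S
      [2,3] "heard" : S
  [3,5] N/PP   >B
    [3,4] "slowly" : N/(NP/S)
    [4,5] "chased" : (NP/S)/PP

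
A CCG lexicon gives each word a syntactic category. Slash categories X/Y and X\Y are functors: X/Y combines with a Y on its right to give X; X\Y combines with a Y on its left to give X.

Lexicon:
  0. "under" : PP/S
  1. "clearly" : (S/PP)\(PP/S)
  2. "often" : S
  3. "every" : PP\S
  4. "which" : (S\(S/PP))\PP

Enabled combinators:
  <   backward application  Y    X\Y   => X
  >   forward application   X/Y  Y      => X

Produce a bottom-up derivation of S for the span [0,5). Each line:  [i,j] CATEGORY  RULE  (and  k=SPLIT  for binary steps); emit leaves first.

[0,5] S   <
  [0,2] S/PP   <
    [0,1] "under" : PP/S
    [1,2] "clearly" : (S/PP)\(PP/S)
  [2,5] S\(S/PP)   <
    [2,4] PP   <
      [2,3] "often" : S
      [3,4] "every" : PP\S
    [4,5] "which" : (S\(S/PP))\PP

[0,1] PP/S  lex  "under"
[1,2] (S/PP)\(PP/S)  lex  "clearly"
[0,2] S/PP  <  k=1
[2,3] S  lex  "often"
[3,4] PP\S  lex  "every"
[2,4] PP  <  k=3
[4,5] (S\(S/PP))\PP  lex  "which"
[2,5] S\(S/PP)  <  k=4
[0,5] S  <  k=2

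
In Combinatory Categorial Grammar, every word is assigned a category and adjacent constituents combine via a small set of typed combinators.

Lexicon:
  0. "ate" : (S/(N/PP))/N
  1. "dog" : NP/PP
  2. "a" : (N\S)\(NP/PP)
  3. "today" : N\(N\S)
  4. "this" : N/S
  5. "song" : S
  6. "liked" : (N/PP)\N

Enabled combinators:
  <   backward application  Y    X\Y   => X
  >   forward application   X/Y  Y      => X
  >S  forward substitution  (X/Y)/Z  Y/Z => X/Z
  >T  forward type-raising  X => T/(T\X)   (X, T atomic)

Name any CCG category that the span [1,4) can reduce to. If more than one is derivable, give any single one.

N

[0,7] S   >
  [0,4] S/(N/PP)   >
    [0,1] "ate" : (S/(N/PP))/N
    [1,4] N   <
      [1,3] N\S   <
        [1,2] "dog" : NP/PP
        [2,3] "a" : (N\S)\(NP/PP)
      [3,4] "today" : N\(N\S)
  [4,7] N/PP   <
    [4,6] N   >
      [4,5] "this" : N/S
      [5,6] "song" : S
    [6,7] "liked" : (N/PP)\N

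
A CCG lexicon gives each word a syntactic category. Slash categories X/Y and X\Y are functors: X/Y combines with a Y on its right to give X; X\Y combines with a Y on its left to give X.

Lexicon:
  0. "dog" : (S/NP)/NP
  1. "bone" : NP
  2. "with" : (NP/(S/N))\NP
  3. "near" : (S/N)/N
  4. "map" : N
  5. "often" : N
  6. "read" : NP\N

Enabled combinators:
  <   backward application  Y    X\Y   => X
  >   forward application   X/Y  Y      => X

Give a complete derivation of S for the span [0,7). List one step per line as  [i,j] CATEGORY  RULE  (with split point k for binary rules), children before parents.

[0,1] (S/NP)/NP  lex  "dog"
[1,2] NP  lex  "bone"
[2,3] (NP/(S/N))\NP  lex  "with"
[1,3] NP/(S/N)  <  k=2
[3,4] (S/N)/N  lex  "near"
[4,5] N  lex  "map"
[3,5] S/N  >  k=4
[1,5] NP  >  k=3
[0,5] S/NP  >  k=1
[5,6] N  lex  "often"
[6,7] NP\N  lex  "read"
[5,7] NP  <  k=6
[0,7] S  >  k=5

[0,7] S   >
  [0,5] S/NP   >
    [0,1] "dog" : (S/NP)/NP
    [1,5] NP   >
      [1,3] NP/(S/N)   <
        [1,2] "bone" : NP
        [2,3] "with" : (NP/(S/N))\NP
      [3,5] S/N   >
        [3,4] "near" : (S/N)/N
        [4,5] "map" : N
  [5,7] NP   <
    [5,6] "often" : N
    [6,7] "read" : NP\N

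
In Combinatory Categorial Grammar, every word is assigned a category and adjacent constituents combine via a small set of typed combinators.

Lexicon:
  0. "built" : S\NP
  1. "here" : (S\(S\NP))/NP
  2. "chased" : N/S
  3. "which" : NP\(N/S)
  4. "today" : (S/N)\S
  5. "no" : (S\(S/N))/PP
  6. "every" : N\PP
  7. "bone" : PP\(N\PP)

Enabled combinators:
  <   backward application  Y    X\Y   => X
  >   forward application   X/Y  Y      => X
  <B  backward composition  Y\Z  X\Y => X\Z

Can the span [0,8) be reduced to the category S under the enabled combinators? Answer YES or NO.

YES

[0,8] S   <
  [0,5] S/N   <
    [0,4] S   <
      [0,1] "built" : S\NP
      [1,4] S\(S\NP)   >
        [1,2] "here" : (S\(S\NP))/NP
        [2,4] NP   <
          [2,3] "chased" : N/S
          [3,4] "which" : NP\(N/S)
    [4,5] "today" : (S/N)\S
  [5,8] S\(S/N)   >
    [5,6] "no" : (S\(S/N))/PP
    [6,8] PP   <
      [6,7] "every" : N\PP
      [7,8] "bone" : PP\(N\PP)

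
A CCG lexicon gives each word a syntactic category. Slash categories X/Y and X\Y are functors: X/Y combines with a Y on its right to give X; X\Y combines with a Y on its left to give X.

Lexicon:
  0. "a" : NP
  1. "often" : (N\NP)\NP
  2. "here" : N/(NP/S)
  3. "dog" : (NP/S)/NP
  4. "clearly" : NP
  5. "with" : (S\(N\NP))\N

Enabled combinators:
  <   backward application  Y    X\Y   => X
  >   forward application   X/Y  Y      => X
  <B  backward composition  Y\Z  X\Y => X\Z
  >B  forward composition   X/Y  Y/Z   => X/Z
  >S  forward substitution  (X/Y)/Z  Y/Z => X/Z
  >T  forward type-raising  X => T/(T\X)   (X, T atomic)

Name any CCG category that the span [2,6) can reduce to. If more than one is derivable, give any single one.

S\(N\NP)

[0,6] S   <
  [0,1] "a" : NP
  [1,6] S\NP   <B
    [1,2] "often" : (N\NP)\NP
    [2,6] S\(N\NP)   <
      [2,5] N   >
        [2,3] "here" : N/(NP/S)
        [3,5] NP/S   >
          [3,4] "dog" : (NP/S)/NP
          [4,5] "clearly" : NP
      [5,6] "with" : (S\(N\NP))\N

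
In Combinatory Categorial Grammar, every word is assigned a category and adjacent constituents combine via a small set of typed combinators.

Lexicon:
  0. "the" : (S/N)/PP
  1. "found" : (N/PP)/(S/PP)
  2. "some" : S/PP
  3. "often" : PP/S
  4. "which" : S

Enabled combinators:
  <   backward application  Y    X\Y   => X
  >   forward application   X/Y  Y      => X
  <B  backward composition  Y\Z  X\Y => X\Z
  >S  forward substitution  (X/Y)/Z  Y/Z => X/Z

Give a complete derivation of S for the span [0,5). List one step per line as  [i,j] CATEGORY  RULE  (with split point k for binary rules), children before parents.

[0,1] (S/N)/PP  lex  "the"
[1,2] (N/PP)/(S/PP)  lex  "found"
[2,3] S/PP  lex  "some"
[1,3] N/PP  >  k=2
[0,3] S/PP  >S  k=1
[3,4] PP/S  lex  "often"
[4,5] S  lex  "which"
[3,5] PP  >  k=4
[0,5] S  >  k=3

[0,5] S   >
  [0,3] S/PP   >S
    [0,1] "the" : (S/N)/PP
    [1,3] N/PP   >
      [1,2] "found" : (N/PP)/(S/PP)
      [2,3] "some" : S/PP
  [3,5] PP   >
    [3,4] "often" : PP/S
    [4,5] "which" : S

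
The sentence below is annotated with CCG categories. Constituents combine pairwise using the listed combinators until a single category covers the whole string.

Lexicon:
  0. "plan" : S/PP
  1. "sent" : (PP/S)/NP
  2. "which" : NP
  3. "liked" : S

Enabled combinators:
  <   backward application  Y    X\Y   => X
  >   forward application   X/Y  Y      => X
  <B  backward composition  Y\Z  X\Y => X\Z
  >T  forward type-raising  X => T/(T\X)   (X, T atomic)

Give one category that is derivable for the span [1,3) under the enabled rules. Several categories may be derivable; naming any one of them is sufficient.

PP/S

[0,4] S   >
  [0,1] "plan" : S/PP
  [1,4] PP   >
    [1,3] PP/S   >
      [1,2] "sent" : (PP/S)/NP
      [2,3] "which" : NP
    [3,4] "liked" : S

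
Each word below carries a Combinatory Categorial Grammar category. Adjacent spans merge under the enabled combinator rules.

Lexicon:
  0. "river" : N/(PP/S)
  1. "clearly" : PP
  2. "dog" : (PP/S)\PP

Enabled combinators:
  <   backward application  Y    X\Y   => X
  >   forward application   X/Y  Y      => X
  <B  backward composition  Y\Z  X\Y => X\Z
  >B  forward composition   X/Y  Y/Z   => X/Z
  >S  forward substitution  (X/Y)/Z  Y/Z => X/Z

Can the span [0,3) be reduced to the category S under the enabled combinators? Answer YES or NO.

NO

N/(PP/S) PP (PP/S)\PP
CKY chart[0,3] = {N}; S ∉ chart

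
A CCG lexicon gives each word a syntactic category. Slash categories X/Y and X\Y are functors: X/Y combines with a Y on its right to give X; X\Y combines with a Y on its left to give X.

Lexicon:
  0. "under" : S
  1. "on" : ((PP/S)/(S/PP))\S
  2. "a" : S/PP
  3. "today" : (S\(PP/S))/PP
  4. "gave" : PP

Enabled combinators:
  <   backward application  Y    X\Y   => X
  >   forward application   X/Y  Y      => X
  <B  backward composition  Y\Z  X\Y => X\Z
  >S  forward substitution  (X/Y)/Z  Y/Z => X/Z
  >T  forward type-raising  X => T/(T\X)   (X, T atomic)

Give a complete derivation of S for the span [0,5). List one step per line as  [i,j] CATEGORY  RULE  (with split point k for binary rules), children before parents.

[0,5] S   <
  [0,3] PP/S   >
    [0,2] (PP/S)/(S/PP)   <
      [0,1] "under" : S
      [1,2] "on" : ((PP/S)/(S/PP))\S
    [2,3] "a" : S/PP
  [3,5] S\(PP/S)   >
    [3,4] "today" : (S\(PP/S))/PP
    [4,5] "gave" : PP

[0,1] S  lex  "under"
[1,2] ((PP/S)/(S/PP))\S  lex  "on"
[0,2] (PP/S)/(S/PP)  <  k=1
[2,3] S/PP  lex  "a"
[0,3] PP/S  >  k=2
[3,4] (S\(PP/S))/PP  lex  "today"
[4,5] PP  lex  "gave"
[3,5] S\(PP/S)  >  k=4
[0,5] S  <  k=3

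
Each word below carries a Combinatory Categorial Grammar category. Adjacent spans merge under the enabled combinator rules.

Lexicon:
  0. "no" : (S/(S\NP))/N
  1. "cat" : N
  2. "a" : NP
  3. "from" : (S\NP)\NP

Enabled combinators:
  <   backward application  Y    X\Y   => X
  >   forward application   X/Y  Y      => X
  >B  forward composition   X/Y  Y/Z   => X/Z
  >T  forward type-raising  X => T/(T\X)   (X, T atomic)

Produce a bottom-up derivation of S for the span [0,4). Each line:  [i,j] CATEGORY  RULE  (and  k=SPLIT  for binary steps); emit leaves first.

[0,4] S   >
  [0,2] S/(S\NP)   >
    [0,1] "no" : (S/(S\NP))/N
    [1,2] "cat" : N
  [2,4] S\NP   <
    [2,3] "a" : NP
    [3,4] "from" : (S\NP)\NP

[0,1] (S/(S\NP))/N  lex  "no"
[1,2] N  lex  "cat"
[0,2] S/(S\NP)  >  k=1
[2,3] NP  lex  "a"
[3,4] (S\NP)\NP  lex  "from"
[2,4] S\NP  <  k=3
[0,4] S  >  k=2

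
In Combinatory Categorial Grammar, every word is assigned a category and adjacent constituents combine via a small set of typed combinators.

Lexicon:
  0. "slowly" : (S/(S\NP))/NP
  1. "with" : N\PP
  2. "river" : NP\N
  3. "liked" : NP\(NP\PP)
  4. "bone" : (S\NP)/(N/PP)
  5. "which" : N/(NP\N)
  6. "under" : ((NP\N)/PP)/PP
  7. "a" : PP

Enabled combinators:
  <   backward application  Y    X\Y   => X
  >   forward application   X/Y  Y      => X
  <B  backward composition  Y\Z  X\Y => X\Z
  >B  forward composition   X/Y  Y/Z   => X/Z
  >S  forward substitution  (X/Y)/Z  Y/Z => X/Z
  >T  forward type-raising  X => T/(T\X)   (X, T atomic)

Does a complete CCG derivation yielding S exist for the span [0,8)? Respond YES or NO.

[0,8] S   >
  [0,4] S/(S\NP)   >
    [0,1] "slowly" : (S/(S\NP))/NP
    [1,4] NP   <
      [1,3] NP\PP   <B
        [1,2] "with" : N\PP
        [2,3] "river" : NP\N
      [3,4] "liked" : NP\(NP\PP)
  [4,8] S\NP   >
    [4,5] "bone" : (S\NP)/(N/PP)
    [5,8] N/PP   >B
      [5,6] "which" : N/(NP\N)
      [6,8] (NP\N)/PP   >
        [6,7] "under" : ((NP\N)/PP)/PP
        [7,8] "a" : PP

YES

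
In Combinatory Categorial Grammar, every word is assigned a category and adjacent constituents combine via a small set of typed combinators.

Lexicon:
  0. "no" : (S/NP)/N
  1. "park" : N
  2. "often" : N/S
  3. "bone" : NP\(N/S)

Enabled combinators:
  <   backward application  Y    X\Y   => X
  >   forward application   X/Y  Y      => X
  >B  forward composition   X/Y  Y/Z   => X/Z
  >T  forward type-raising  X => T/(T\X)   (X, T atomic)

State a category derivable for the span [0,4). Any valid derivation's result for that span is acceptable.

[0,4] S   >
  [0,2] S/NP   >
    [0,1] "no" : (S/NP)/N
    [1,2] "park" : N
  [2,4] NP   <
    [2,3] "often" : N/S
    [3,4] "bone" : NP\(N/S)

S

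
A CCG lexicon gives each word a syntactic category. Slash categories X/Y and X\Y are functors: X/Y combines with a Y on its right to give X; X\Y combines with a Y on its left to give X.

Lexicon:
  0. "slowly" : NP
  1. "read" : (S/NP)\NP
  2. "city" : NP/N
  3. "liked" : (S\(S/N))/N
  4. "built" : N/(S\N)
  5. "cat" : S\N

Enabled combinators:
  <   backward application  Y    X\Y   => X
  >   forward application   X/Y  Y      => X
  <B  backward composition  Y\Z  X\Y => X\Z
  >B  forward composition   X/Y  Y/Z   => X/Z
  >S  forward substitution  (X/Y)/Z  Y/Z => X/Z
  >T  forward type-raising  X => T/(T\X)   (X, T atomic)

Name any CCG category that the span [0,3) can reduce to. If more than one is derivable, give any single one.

S/N

[0,6] S   <
  [0,3] S/N   >B
    [0,2] S/NP   <
      [0,1] "slowly" : NP
      [1,2] "read" : (S/NP)\NP
    [2,3] "city" : NP/N
  [3,6] S\(S/N)   >
    [3,4] "liked" : (S\(S/N))/N
    [4,6] N   >
      [4,5] "built" : N/(S\N)
      [5,6] "cat" : S\N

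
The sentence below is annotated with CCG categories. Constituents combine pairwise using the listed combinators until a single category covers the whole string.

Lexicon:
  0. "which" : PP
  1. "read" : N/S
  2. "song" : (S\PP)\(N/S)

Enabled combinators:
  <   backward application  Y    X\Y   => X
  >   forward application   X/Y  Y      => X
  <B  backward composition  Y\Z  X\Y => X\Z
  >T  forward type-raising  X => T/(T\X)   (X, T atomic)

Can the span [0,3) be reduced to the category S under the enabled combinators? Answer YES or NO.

[0,3] S   <
  [0,1] "which" : PP
  [1,3] S\PP   <
    [1,2] "read" : N/S
    [2,3] "song" : (S\PP)\(N/S)

YES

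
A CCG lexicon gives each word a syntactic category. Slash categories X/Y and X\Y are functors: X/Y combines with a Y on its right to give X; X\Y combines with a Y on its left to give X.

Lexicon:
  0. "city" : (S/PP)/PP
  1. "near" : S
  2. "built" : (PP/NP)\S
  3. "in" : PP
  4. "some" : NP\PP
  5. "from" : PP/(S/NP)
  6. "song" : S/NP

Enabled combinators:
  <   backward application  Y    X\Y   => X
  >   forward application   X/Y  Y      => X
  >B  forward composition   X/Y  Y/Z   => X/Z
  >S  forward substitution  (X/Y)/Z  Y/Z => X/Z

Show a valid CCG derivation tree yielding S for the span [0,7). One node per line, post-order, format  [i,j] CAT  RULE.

[0,7] S   >
  [0,5] S/PP   >
    [0,1] "city" : (S/PP)/PP
    [1,5] PP   >
      [1,3] PP/NP   <
        [1,2] "near" : S
        [2,3] "built" : (PP/NP)\S
      [3,5] NP   <
        [3,4] "in" : PP
        [4,5] "some" : NP\PP
  [5,7] PP   >
    [5,6] "from" : PP/(S/NP)
    [6,7] "song" : S/NP

[0,1] (S/PP)/PP  lex  "city"
[1,2] S  lex  "near"
[2,3] (PP/NP)\S  lex  "built"
[1,3] PP/NP  <  k=2
[3,4] PP  lex  "in"
[4,5] NP\PP  lex  "some"
[3,5] NP  <  k=4
[1,5] PP  >  k=3
[0,5] S/PP  >  k=1
[5,6] PP/(S/NP)  lex  "from"
[6,7] S/NP  lex  "song"
[5,7] PP  >  k=6
[0,7] S  >  k=5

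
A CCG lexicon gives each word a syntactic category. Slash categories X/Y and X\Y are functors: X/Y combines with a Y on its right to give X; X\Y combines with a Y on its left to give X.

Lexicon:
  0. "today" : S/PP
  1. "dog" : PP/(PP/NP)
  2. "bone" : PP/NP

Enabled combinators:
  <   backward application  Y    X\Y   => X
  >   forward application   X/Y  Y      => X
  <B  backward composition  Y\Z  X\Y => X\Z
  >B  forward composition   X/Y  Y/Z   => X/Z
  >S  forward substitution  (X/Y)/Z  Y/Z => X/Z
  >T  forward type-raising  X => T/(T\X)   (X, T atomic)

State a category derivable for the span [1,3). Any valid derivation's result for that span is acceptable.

PP

[0,3] S   >
  [0,1] "today" : S/PP
  [1,3] PP   >
    [1,2] "dog" : PP/(PP/NP)
    [2,3] "bone" : PP/NP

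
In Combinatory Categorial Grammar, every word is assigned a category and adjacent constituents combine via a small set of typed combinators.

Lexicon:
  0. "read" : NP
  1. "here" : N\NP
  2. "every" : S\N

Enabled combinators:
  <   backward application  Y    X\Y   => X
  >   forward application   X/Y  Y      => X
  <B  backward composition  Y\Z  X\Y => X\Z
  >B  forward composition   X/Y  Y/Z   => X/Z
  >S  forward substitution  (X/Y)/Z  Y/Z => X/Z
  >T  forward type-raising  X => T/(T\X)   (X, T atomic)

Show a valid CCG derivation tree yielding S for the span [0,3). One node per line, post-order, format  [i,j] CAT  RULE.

[0,3] S   <
  [0,2] N   >
    [0,1] N/(N\NP)   >T
      [0,1] "read" : NP
    [1,2] "here" : N\NP
  [2,3] "every" : S\N

[0,1] NP  lex  "read"
[0,1] N/(N\NP)  >T
[1,2] N\NP  lex  "here"
[0,2] N  >  k=1
[2,3] S\N  lex  "every"
[0,3] S  <  k=2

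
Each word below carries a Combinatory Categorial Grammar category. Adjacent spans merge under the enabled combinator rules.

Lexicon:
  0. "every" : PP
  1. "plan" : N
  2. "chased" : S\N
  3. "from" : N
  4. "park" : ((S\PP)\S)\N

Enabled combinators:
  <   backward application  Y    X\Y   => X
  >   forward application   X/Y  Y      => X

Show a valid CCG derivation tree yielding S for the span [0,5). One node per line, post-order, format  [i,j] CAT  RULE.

[0,1] PP  lex  "every"
[1,2] N  lex  "plan"
[2,3] S\N  lex  "chased"
[1,3] S  <  k=2
[3,4] N  lex  "from"
[4,5] ((S\PP)\S)\N  lex  "park"
[3,5] (S\PP)\S  <  k=4
[1,5] S\PP  <  k=3
[0,5] S  <  k=1

[0,5] S   <
  [0,1] "every" : PP
  [1,5] S\PP   <
    [1,3] S   <
      [1,2] "plan" : N
      [2,3] "chased" : S\N
    [3,5] (S\PP)\S   <
      [3,4] "from" : N
      [4,5] "park" : ((S\PP)\S)\N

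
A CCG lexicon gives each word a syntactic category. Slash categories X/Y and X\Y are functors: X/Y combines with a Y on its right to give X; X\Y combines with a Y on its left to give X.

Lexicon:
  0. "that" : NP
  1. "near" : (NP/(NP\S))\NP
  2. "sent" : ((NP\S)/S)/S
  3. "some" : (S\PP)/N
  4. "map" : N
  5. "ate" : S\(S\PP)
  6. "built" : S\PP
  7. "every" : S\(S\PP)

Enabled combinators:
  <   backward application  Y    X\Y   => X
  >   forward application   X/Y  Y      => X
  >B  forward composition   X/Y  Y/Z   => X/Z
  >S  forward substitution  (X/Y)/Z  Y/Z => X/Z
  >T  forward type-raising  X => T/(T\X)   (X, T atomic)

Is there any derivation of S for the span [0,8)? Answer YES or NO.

NO

NP (NP/(NP\S))\NP ((NP\S)/S)/S (S\PP)/N N S\(S\PP) S\PP S\(S\PP)
CKY chart[0,8] = {N/(N\NP), NP, NP/(NP\NP), NP/(S\S), PP/(PP\NP), S/(S\NP)}; S ∉ chart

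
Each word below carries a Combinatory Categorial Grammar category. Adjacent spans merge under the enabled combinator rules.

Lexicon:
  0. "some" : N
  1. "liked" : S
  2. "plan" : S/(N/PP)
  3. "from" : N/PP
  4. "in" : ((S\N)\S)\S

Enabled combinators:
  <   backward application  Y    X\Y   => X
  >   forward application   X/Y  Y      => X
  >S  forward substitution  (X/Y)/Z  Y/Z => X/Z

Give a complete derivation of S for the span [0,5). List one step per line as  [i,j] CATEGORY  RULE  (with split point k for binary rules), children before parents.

[0,1] N  lex  "some"
[1,2] S  lex  "liked"
[2,3] S/(N/PP)  lex  "plan"
[3,4] N/PP  lex  "from"
[2,4] S  >  k=3
[4,5] ((S\N)\S)\S  lex  "in"
[2,5] (S\N)\S  <  k=4
[1,5] S\N  <  k=2
[0,5] S  <  k=1

[0,5] S   <
  [0,1] "some" : N
  [1,5] S\N   <
    [1,2] "liked" : S
    [2,5] (S\N)\S   <
      [2,4] S   >
        [2,3] "plan" : S/(N/PP)
        [3,4] "from" : N/PP
      [4,5] "in" : ((S\N)\S)\S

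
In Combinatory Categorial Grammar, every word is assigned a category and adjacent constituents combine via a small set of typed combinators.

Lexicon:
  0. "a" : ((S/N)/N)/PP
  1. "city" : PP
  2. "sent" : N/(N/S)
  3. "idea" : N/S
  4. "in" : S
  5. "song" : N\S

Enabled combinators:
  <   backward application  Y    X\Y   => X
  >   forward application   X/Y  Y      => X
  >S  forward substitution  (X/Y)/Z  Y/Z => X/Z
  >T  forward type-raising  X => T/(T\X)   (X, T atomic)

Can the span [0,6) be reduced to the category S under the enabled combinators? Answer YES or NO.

[0,6] S   >
  [0,4] S/N   >
    [0,2] (S/N)/N   >
      [0,1] "a" : ((S/N)/N)/PP
      [1,2] "city" : PP
    [2,4] N   >
      [2,3] "sent" : N/(N/S)
      [3,4] "idea" : N/S
  [4,6] N   <
    [4,5] "in" : S
    [5,6] "song" : N\S

YES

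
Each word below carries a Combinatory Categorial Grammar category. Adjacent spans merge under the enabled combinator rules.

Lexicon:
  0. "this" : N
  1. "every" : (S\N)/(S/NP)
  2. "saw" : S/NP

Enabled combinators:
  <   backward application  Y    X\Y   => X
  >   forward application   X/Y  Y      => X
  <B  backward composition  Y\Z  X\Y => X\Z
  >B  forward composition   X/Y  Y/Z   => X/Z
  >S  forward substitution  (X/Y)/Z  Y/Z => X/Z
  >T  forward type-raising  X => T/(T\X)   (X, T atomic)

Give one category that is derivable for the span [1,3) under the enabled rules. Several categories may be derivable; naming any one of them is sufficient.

S\N

[0,3] S   <
  [0,1] "this" : N
  [1,3] S\N   >
    [1,2] "every" : (S\N)/(S/NP)
    [2,3] "saw" : S/NP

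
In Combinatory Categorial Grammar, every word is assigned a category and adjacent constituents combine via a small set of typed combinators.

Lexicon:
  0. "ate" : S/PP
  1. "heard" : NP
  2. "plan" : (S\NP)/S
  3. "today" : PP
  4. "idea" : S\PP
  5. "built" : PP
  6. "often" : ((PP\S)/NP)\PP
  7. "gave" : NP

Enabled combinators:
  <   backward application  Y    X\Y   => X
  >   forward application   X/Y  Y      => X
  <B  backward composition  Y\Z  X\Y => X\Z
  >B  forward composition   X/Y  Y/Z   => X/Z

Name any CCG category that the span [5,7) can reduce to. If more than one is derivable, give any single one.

(PP\S)/NP

[0,8] S   >
  [0,1] "ate" : S/PP
  [1,8] PP   <
    [1,2] "heard" : NP
    [2,8] PP\NP   <B
      [2,5] S\NP   >
        [2,3] "plan" : (S\NP)/S
        [3,5] S   <
          [3,4] "today" : PP
          [4,5] "idea" : S\PP
      [5,8] PP\S   >
        [5,7] (PP\S)/NP   <
          [5,6] "built" : PP
          [6,7] "often" : ((PP\S)/NP)\PP
        [7,8] "gave" : NP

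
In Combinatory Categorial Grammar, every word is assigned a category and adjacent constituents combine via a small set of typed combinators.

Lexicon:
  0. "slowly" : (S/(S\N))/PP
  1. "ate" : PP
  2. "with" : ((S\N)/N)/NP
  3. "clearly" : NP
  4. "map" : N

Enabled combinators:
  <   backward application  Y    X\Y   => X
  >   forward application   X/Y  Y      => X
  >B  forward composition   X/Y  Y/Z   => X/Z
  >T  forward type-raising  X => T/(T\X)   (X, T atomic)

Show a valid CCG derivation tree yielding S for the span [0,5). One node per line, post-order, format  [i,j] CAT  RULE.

[0,1] (S/(S\N))/PP  lex  "slowly"
[1,2] PP  lex  "ate"
[0,2] S/(S\N)  >  k=1
[2,3] ((S\N)/N)/NP  lex  "with"
[3,4] NP  lex  "clearly"
[2,4] (S\N)/N  >  k=3
[4,5] N  lex  "map"
[2,5] S\N  >  k=4
[0,5] S  >  k=2

[0,5] S   >
  [0,2] S/(S\N)   >
    [0,1] "slowly" : (S/(S\N))/PP
    [1,2] "ate" : PP
  [2,5] S\N   >
    [2,4] (S\N)/N   >
      [2,3] "with" : ((S\N)/N)/NP
      [3,4] "clearly" : NP
    [4,5] "map" : N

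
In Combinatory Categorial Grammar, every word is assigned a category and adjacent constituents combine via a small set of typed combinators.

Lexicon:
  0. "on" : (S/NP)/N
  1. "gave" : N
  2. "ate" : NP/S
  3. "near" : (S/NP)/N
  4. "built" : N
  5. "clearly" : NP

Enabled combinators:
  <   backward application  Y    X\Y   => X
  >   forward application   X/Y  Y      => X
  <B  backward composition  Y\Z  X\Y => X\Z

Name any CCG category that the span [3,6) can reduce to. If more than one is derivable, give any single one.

S

[0,6] S   >
  [0,2] S/NP   >
    [0,1] "on" : (S/NP)/N
    [1,2] "gave" : N
  [2,6] NP   >
    [2,3] "ate" : NP/S
    [3,6] S   >
      [3,5] S/NP   >
        [3,4] "near" : (S/NP)/N
        [4,5] "built" : N
      [5,6] "clearly" : NP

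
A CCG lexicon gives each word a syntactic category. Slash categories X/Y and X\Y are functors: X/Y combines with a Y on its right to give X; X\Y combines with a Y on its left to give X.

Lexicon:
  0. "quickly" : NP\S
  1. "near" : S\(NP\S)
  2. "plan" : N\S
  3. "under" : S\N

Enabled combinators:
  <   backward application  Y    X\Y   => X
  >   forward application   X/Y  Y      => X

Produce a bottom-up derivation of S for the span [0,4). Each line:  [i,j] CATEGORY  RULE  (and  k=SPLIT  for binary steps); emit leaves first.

[0,4] S   <
  [0,3] N   <
    [0,2] S   <
      [0,1] "quickly" : NP\S
      [1,2] "near" : S\(NP\S)
    [2,3] "plan" : N\S
  [3,4] "under" : S\N

[0,1] NP\S  lex  "quickly"
[1,2] S\(NP\S)  lex  "near"
[0,2] S  <  k=1
[2,3] N\S  lex  "plan"
[0,3] N  <  k=2
[3,4] S\N  lex  "under"
[0,4] S  <  k=3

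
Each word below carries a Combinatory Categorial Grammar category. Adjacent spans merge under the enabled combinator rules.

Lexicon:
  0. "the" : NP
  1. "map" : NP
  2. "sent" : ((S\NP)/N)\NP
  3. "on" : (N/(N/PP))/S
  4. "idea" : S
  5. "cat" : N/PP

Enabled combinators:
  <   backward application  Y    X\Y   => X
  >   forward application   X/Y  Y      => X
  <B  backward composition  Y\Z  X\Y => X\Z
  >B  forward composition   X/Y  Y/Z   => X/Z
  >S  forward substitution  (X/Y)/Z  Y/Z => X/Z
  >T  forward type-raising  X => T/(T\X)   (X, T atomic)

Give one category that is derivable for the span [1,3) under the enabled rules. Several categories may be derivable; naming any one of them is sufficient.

(S\NP)/N

[0,6] S   >
  [0,1] S/(S\NP)   >T
    [0,1] "the" : NP
  [1,6] S\NP   >
    [1,3] (S\NP)/N   <
      [1,2] "map" : NP
      [2,3] "sent" : ((S\NP)/N)\NP
    [3,6] N   >
      [3,5] N/(N/PP)   >
        [3,4] "on" : (N/(N/PP))/S
        [4,5] "idea" : S
      [5,6] "cat" : N/PP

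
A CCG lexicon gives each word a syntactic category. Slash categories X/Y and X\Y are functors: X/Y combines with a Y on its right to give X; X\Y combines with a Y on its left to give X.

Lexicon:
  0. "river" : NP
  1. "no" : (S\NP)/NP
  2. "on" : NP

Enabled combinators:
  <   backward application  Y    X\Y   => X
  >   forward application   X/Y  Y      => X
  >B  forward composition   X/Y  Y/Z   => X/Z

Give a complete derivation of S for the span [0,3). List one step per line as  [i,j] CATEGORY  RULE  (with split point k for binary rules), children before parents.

[0,1] NP  lex  "river"
[1,2] (S\NP)/NP  lex  "no"
[2,3] NP  lex  "on"
[1,3] S\NP  >  k=2
[0,3] S  <  k=1

[0,3] S   <
  [0,1] "river" : NP
  [1,3] S\NP   >
    [1,2] "no" : (S\NP)/NP
    [2,3] "on" : NP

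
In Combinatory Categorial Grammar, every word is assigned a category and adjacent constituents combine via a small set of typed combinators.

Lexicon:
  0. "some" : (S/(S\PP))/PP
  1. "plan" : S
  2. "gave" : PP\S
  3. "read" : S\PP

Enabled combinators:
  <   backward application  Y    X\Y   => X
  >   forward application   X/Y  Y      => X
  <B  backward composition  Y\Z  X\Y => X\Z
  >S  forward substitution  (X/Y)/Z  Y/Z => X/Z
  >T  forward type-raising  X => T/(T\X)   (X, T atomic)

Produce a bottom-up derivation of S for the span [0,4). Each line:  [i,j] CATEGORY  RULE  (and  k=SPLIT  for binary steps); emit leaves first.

[0,1] (S/(S\PP))/PP  lex  "some"
[1,2] S  lex  "plan"
[2,3] PP\S  lex  "gave"
[1,3] PP  <  k=2
[0,3] S/(S\PP)  >  k=1
[3,4] S\PP  lex  "read"
[0,4] S  >  k=3

[0,4] S   >
  [0,3] S/(S\PP)   >
    [0,1] "some" : (S/(S\PP))/PP
    [1,3] PP   <
      [1,2] "plan" : S
      [2,3] "gave" : PP\S
  [3,4] "read" : S\PP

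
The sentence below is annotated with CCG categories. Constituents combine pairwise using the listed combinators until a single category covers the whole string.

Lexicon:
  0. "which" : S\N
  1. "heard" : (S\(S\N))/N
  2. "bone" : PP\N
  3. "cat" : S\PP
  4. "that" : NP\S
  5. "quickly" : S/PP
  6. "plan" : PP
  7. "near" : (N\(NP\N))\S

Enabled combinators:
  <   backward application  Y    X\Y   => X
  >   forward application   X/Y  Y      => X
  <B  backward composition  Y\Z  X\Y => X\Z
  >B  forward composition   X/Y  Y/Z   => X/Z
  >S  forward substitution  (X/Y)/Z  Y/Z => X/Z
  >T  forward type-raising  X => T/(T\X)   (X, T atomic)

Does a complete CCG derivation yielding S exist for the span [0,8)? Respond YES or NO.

[0,8] S   <
  [0,1] "which" : S\N
  [1,8] S\(S\N)   >
    [1,2] "heard" : (S\(S\N))/N
    [2,8] N   <
      [2,5] NP\N   <B
        [2,4] S\N   <B
          [2,3] "bone" : PP\N
          [3,4] "cat" : S\PP
        [4,5] "that" : NP\S
      [5,8] N\(NP\N)   <
        [5,7] S   >
          [5,6] "quickly" : S/PP
          [6,7] "plan" : PP
        [7,8] "near" : (N\(NP\N))\S

YES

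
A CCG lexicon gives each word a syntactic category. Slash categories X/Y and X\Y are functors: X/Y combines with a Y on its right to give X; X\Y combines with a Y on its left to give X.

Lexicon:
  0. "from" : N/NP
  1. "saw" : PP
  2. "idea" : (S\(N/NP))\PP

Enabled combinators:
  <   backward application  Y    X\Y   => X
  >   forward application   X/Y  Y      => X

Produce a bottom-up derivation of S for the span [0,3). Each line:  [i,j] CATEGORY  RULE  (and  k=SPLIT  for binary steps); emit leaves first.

[0,3] S   <
  [0,1] "from" : N/NP
  [1,3] S\(N/NP)   <
    [1,2] "saw" : PP
    [2,3] "idea" : (S\(N/NP))\PP

[0,1] N/NP  lex  "from"
[1,2] PP  lex  "saw"
[2,3] (S\(N/NP))\PP  lex  "idea"
[1,3] S\(N/NP)  <  k=2
[0,3] S  <  k=1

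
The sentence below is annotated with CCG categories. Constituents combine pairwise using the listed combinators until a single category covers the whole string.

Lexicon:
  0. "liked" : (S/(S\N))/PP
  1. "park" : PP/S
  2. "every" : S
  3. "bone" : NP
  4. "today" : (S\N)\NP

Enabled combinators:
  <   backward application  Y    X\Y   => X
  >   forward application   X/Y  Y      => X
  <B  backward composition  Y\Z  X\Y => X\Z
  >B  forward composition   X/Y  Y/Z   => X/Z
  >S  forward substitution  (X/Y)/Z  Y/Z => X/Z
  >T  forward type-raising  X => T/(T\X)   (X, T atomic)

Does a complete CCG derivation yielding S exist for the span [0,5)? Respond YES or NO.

[0,5] S   >
  [0,3] S/(S\N)   >
    [0,1] "liked" : (S/(S\N))/PP
    [1,3] PP   >
      [1,2] "park" : PP/S
      [2,3] "every" : S
  [3,5] S\N   <
    [3,4] "bone" : NP
    [4,5] "today" : (S\N)\NP

YES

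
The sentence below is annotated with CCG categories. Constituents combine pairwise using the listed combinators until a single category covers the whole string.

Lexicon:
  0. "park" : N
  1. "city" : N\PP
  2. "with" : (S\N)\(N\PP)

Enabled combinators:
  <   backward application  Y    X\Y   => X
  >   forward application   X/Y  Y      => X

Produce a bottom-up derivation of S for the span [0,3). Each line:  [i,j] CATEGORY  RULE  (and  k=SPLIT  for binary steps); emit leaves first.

[0,3] S   <
  [0,1] "park" : N
  [1,3] S\N   <
    [1,2] "city" : N\PP
    [2,3] "with" : (S\N)\(N\PP)

[0,1] N  lex  "park"
[1,2] N\PP  lex  "city"
[2,3] (S\N)\(N\PP)  lex  "with"
[1,3] S\N  <  k=2
[0,3] S  <  k=1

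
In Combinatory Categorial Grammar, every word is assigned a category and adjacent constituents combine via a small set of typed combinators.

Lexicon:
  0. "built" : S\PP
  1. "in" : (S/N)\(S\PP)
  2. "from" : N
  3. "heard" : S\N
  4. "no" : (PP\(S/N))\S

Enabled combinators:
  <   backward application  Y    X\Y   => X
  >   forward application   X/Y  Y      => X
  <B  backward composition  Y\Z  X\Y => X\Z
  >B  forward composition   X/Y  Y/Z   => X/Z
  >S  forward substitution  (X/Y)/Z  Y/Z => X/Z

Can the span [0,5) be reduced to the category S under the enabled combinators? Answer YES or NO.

S\PP (S/N)\(S\PP) N S\N (PP\(S/N))\S
CKY chart[0,5] = {PP}; S ∉ chart

NO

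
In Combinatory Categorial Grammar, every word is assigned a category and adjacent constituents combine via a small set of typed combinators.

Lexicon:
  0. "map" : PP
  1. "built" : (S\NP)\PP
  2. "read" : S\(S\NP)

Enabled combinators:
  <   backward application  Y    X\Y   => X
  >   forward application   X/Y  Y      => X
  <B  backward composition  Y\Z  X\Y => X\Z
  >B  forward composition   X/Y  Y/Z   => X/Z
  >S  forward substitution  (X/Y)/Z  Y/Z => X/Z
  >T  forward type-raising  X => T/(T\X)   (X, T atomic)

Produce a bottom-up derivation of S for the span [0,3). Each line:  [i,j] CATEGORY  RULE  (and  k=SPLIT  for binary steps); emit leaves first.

[0,1] PP  lex  "map"
[1,2] (S\NP)\PP  lex  "built"
[0,2] S\NP  <  k=1
[2,3] S\(S\NP)  lex  "read"
[0,3] S  <  k=2

[0,3] S   <
  [0,2] S\NP   <
    [0,1] "map" : PP
    [1,2] "built" : (S\NP)\PP
  [2,3] "read" : S\(S\NP)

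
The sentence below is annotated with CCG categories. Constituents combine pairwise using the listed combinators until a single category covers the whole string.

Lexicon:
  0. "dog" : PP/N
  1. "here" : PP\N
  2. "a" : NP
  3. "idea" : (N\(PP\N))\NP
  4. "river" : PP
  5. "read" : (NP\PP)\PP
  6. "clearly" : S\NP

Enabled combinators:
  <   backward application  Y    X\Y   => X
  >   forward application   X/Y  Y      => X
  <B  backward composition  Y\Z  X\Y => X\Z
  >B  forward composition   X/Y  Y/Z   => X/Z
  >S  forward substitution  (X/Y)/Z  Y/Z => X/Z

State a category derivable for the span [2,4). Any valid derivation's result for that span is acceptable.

[0,7] S   <
  [0,6] NP   <
    [0,4] PP   >
      [0,1] "dog" : PP/N
      [1,4] N   <
        [1,2] "here" : PP\N
        [2,4] N\(PP\N)   <
          [2,3] "a" : NP
          [3,4] "idea" : (N\(PP\N))\NP
    [4,6] NP\PP   <
      [4,5] "river" : PP
      [5,6] "read" : (NP\PP)\PP
  [6,7] "clearly" : S\NP

N\(PP\N)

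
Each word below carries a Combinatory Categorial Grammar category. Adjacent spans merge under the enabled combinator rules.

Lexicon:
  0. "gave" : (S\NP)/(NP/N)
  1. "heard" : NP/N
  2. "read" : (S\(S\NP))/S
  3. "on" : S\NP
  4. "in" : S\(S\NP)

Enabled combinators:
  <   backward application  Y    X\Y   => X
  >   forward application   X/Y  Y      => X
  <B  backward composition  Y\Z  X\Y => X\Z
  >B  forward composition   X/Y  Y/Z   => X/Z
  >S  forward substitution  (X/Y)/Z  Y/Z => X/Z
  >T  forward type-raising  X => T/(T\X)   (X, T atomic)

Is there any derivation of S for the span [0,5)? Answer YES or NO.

[0,5] S   <
  [0,2] S\NP   >
    [0,1] "gave" : (S\NP)/(NP/N)
    [1,2] "heard" : NP/N
  [2,5] S\(S\NP)   >
    [2,3] "read" : (S\(S\NP))/S
    [3,5] S   <
      [3,4] "on" : S\NP
      [4,5] "in" : S\(S\NP)

YES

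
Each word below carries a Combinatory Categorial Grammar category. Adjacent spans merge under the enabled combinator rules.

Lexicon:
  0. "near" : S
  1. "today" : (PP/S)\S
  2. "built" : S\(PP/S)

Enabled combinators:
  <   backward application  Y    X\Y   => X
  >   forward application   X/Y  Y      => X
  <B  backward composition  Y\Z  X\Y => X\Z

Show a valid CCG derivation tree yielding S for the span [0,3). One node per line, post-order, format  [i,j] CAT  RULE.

[0,1] S  lex  "near"
[1,2] (PP/S)\S  lex  "today"
[0,2] PP/S  <  k=1
[2,3] S\(PP/S)  lex  "built"
[0,3] S  <  k=2

[0,3] S   <
  [0,2] PP/S   <
    [0,1] "near" : S
    [1,2] "today" : (PP/S)\S
  [2,3] "built" : S\(PP/S)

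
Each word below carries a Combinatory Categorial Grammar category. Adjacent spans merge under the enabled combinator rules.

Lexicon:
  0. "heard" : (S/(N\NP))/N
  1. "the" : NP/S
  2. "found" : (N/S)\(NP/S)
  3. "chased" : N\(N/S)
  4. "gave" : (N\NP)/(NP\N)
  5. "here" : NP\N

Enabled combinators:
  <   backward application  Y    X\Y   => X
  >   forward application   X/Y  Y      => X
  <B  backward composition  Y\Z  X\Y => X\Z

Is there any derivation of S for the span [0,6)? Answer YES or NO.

YES

[0,6] S   >
  [0,4] S/(N\NP)   >
    [0,1] "heard" : (S/(N\NP))/N
    [1,4] N   <
      [1,3] N/S   <
        [1,2] "the" : NP/S
        [2,3] "found" : (N/S)\(NP/S)
      [3,4] "chased" : N\(N/S)
  [4,6] N\NP   >
    [4,5] "gave" : (N\NP)/(NP\N)
    [5,6] "here" : NP\N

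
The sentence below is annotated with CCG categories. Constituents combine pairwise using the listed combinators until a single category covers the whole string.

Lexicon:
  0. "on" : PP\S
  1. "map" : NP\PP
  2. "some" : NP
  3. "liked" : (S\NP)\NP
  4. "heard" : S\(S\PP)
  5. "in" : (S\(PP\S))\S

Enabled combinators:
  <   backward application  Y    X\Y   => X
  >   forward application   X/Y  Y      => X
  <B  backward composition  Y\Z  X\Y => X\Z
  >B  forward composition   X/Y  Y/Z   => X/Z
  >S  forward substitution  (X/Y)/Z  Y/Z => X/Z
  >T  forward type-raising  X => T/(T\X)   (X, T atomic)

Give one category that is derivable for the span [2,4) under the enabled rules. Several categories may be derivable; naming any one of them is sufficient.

S\NP

[0,6] S   <
  [0,1] "on" : PP\S
  [1,6] S\(PP\S)   <
    [1,5] S   <
      [1,4] S\PP   <B
        [1,2] "map" : NP\PP
        [2,4] S\NP   <
          [2,3] "some" : NP
          [3,4] "liked" : (S\NP)\NP
      [4,5] "heard" : S\(S\PP)
    [5,6] "in" : (S\(PP\S))\S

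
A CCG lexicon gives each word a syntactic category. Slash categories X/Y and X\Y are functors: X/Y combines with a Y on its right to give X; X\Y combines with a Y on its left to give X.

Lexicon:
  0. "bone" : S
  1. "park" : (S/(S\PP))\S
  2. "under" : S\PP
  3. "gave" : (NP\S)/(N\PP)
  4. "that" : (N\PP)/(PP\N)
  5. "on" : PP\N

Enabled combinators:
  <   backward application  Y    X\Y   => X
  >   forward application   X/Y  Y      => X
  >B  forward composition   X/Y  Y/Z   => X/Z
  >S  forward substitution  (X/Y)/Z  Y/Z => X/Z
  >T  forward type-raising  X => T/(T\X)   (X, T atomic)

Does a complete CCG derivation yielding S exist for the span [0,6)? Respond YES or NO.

NO

S (S/(S\PP))\S S\PP (NP\S)/(N\PP) (N\PP)/(PP\N) PP\N
CKY chart[0,6] = {N/(N\NP), NP, NP/(NP\NP), PP/(PP\NP), S/(S\NP)}; S ∉ chart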